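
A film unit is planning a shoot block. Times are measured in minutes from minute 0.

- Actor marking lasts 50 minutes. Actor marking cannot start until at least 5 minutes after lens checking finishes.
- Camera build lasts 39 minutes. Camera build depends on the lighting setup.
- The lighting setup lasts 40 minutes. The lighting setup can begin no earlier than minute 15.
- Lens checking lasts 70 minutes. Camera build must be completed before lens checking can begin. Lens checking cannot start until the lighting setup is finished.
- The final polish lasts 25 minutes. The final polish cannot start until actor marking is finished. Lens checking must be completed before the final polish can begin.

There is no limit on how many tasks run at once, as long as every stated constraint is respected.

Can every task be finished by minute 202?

The lighting setup waits on its own release at minute 15, so it starts at minute 15 and finishes at 15 + 40 = minute 55.
Camera build cannot begin until the lighting setup (finishes minute 55). It runs from minute 55 to 55 + 39 = minute 94.
Lens checking has to wait for camera build (finishes minute 94); the lighting setup (finishes minute 55). The latest of these is minute 94, so lens checking runs minute 94 to 94 + 70 = minute 164.
After lens checking (finishes minute 164, plus 5-minute gap → minute 169), actor marking can start at minute 169 and finishes at minute 219.
The final polish cannot start until actor marking (finishes minute 219); lens checking (finishes minute 164). The controlling bound is minute 219, so the final polish finishes at 219 + 25 = minute 244.
The earliest everything can be done is minute 244, which is after the deadline of 202, so it is not possible.

No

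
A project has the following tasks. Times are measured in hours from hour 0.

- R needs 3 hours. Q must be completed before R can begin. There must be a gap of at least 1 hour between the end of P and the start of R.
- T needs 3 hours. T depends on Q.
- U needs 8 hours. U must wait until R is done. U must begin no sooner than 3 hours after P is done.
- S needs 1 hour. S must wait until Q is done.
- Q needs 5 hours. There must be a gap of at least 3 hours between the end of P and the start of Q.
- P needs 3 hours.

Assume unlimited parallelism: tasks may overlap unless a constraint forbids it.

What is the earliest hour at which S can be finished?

12

Nothing blocks P, so it runs from hour 0 to hour 3.
After P (finishes hour 3, plus 3-hour gap → hour 6), Q can start at hour 6 and finishes at hour 11.
S waits on Q (finishes hour 11), so it starts at hour 11 and finishes at 11 + 1 = hour 12.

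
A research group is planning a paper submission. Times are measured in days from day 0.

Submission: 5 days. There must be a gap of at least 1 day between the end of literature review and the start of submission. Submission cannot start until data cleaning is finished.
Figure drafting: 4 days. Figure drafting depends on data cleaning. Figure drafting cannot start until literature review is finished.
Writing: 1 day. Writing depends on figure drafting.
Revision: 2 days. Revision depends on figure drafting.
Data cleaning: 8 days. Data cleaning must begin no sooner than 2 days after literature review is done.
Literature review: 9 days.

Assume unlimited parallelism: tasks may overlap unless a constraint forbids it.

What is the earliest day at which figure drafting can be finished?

Nothing blocks literature review, so it runs from day 0 to day 9.
Data cleaning waits on literature review (finishes day 9, plus 2-day gap → day 11), so it starts at day 11 and finishes at 11 + 8 = day 19.
Figure drafting cannot start until data cleaning (finishes day 19); literature review (finishes day 9). The controlling bound is day 19, so figure drafting finishes at 19 + 4 = day 23.

23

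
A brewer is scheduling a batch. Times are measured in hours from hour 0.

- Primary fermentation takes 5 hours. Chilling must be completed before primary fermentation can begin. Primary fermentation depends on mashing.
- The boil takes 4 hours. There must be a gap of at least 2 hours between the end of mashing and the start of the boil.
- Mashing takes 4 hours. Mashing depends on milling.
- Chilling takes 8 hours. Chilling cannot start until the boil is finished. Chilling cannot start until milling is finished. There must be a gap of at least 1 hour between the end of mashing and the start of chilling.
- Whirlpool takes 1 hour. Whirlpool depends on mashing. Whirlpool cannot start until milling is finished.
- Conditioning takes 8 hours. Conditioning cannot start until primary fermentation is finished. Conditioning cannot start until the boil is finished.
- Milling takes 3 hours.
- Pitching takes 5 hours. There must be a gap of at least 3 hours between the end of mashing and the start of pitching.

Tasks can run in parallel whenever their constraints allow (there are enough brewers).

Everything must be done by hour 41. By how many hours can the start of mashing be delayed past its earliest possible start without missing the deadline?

7

Nothing blocks milling, so it runs from hour 0 to hour 3.
Mashing cannot begin until milling (finishes hour 3). It runs from hour 3 to 3 + 4 = hour 7.

Working backward from the deadline:
Conditioning has no dependents, so it just needs to finish by hour 41. Starting by 41 − 8 = hour 33 achieves that.
Primary fermentation feeds into conditioning (must start by hour 33); so primary fermentation must finish by hour 33 and therefore start by hour 28.
Since primary fermentation (must start by hour 28) depends on it, chilling must finish by hour 28. Backing off its 8-hour duration gives a latest start of hour 20.
For the boil: chilling (must start by hour 20); conditioning (must start by hour 33). The most restrictive is hour 20; with a 4-hour duration, the boil must start by hour 16.
Whirlpool must finish by hour 41; it takes 1 hour, so it must start by 41 − 1 = hour 40.
Pitching must finish by hour 41; it takes 5 hours, so it must start by 41 − 5 = hour 36.
Mashing feeds the boil (must start by hour 16, minus 2-hour gap → hour 14); whirlpool (must start by hour 40); chilling (must start by hour 20, minus 1-hour gap → hour 19); pitching (must start by hour 36, minus 3-hour gap → hour 33); primary fermentation (must start by hour 28). Taking the minimum, mashing must finish by hour 14 and start by 14 − 4 = hour 10.
So mashing can start as early as hour 3 and as late as hour 10, giving 10 − 3 = 7 hours of slack.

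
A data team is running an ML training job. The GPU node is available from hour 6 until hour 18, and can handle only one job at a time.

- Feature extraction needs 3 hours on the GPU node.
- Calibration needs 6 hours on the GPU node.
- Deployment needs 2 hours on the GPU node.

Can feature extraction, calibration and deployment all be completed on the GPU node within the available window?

Yes

The GPU node window is 18 − 6 = 12 hours.
Running back to back, the jobs need 3 + 6 + 2 = 11 hours on the GPU node.
Since 11 ≤ 12, they fit within the window.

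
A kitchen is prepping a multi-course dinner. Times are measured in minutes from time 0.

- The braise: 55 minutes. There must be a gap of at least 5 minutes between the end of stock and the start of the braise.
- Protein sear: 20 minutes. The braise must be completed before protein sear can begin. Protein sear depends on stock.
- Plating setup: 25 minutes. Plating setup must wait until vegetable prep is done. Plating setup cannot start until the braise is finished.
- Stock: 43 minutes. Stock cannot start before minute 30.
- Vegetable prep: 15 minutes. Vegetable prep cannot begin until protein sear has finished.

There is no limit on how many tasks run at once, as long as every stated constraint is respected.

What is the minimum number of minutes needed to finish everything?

Stock cannot begin until its own release at minute 30. It runs from minute 30 to 30 + 43 = minute 73.
The braise cannot begin until stock (finishes minute 73, plus 5-minute gap → minute 78). It runs from minute 78 to 78 + 55 = minute 133.
For protein sear: the braise (finishes minute 133); stock (finishes minute 73). Taking the maximum gives a start of minute 133, and it finishes at 133 + 20 = minute 153.
Vegetable prep cannot begin until protein sear (finishes minute 153). It runs from minute 153 to 153 + 15 = minute 168.
For plating setup: vegetable prep (finishes minute 168); the braise (finishes minute 133). Taking the maximum gives a start of minute 168, and it finishes at 168 + 25 = minute 193.
All tasks are finished once the last one completes. Finish times: Stock at 73, The braise at 133, Protein sear at 153, Vegetable prep at 168, Plating setup at 193. The latest is minute 193.

193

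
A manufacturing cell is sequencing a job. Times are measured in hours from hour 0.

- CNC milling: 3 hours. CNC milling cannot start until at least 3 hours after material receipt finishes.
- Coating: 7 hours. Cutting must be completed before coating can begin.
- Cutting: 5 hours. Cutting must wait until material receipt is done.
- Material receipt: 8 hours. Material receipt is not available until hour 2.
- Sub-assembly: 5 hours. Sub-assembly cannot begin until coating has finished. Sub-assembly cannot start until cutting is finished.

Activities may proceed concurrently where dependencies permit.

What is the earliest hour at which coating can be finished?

22

Material receipt cannot begin until its own release at hour 2. It runs from hour 2 to 2 + 8 = hour 10.
After material receipt (finishes hour 10), cutting can start at hour 10 and finishes at hour 15.
After cutting (finishes hour 15), coating can start at hour 15 and finishes at hour 22.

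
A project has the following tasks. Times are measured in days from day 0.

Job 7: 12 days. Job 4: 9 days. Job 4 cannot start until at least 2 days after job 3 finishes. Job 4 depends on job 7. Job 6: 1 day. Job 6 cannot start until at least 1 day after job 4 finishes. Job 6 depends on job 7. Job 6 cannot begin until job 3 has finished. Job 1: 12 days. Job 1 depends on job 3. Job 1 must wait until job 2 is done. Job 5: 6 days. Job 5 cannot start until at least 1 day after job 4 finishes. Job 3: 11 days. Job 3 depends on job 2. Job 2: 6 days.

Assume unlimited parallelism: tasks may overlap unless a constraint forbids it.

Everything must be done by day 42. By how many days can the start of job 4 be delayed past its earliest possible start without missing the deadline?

Job 7 has no prerequisites, so it starts at day 0 and finishes at day 12.
Nothing blocks job 2, so it runs from day 0 to day 6.
After job 2 (finishes day 6), job 3 can start at day 6 and finishes at day 17.
For job 4: job 3 (finishes day 17, plus 2-day gap → day 19); job 7 (finishes day 12). Taking the maximum gives a start of day 19, and it finishes at 19 + 9 = day 28.

Working backward from the deadline:
Job 5 must finish by day 42; it takes 6 days, so it must start by 42 − 6 = day 36.
Nothing follows job 6; the deadline of day 42 is its only limit. It must start by 42 − 1 = day 41.
Job 4 must finish in time for job 5 (must start by day 36, minus 1-day gap → day 35); job 6 (must start by day 41, minus 1-day gap → day 40). The tightest is day 35, so job 4 must start by 35 − 9 = day 26.
So job 4 can start as early as day 19 and as late as day 26, giving 26 − 19 = 7 days of slack.

7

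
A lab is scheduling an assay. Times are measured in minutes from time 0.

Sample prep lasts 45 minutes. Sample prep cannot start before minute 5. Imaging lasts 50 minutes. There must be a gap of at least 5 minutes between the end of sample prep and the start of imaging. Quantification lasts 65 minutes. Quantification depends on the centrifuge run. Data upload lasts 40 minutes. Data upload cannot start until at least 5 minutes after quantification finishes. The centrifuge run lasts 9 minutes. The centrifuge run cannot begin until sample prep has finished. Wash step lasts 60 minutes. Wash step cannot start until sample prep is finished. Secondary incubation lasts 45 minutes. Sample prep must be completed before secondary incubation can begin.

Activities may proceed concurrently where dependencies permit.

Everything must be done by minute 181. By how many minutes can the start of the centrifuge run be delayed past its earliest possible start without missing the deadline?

12

After its own release at minute 5, sample prep can start at minute 5 and finishes at minute 50.
The centrifuge run waits on sample prep (finishes minute 50), so it starts at minute 50 and finishes at 50 + 9 = minute 59.

Working backward from the deadline:
Nothing follows data upload; the deadline of minute 181 is its only limit. It must start by 181 − 40 = minute 141.
Quantification must finish before data upload (must start by minute 141, minus 5-minute gap → minute 136). With a 65-minute duration, quantification must start by 136 − 65 = minute 71.
The centrifuge run feeds into quantification (must start by minute 71); so the centrifuge run must finish by minute 71 and therefore start by minute 62.
So the centrifuge run can start as early as minute 50 and as late as minute 62, giving 62 − 50 = 12 minutes of slack.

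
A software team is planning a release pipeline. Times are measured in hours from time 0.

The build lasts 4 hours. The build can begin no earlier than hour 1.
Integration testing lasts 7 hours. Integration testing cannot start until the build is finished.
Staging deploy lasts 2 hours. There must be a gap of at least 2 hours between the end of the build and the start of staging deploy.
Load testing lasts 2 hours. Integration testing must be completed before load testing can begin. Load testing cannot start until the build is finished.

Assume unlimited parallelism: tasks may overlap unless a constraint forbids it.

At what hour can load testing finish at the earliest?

The build waits on its own release at hour 1, so it starts at hour 1 and finishes at 1 + 4 = hour 5.
Integration testing cannot begin until the build (finishes hour 5). It runs from hour 5 to 5 + 7 = hour 12.
Load testing has to wait for integration testing (finishes hour 12); the build (finishes hour 5). The latest of these is hour 12, so load testing runs hour 12 to 12 + 2 = hour 14.

14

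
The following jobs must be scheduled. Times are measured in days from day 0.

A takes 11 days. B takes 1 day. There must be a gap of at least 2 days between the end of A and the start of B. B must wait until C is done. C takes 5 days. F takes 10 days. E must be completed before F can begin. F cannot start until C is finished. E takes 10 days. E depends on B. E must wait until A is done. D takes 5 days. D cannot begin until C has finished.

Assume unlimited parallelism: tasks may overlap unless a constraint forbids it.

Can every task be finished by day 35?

Yes

C has no prerequisites, so it starts at day 0 and finishes at day 5.
D cannot begin until C (finishes day 5). It runs from day 5 to 5 + 5 = day 10.
A has no prerequisites, so it starts at day 0 and finishes at day 11.
B has to wait for A (finishes day 11, plus 2-day gap → day 13); C (finishes day 5). The latest of these is day 13, so B runs day 13 to 13 + 1 = day 14.
For E: B (finishes day 14); A (finishes day 11). Taking the maximum gives a start of day 14, and it finishes at 14 + 10 = day 24.
F cannot start until E (finishes day 24); C (finishes day 5). The controlling bound is day 24, so F finishes at 24 + 10 = day 34.
Every task is finished by day 34, which is no later than the deadline of 35, so the schedule is feasible.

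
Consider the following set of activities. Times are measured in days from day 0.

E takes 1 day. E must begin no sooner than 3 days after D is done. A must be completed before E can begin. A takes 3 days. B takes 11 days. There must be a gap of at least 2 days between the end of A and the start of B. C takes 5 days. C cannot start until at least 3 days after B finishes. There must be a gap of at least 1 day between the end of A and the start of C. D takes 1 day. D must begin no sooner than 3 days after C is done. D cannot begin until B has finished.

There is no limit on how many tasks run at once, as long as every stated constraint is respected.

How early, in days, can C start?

19

Nothing blocks A, so it runs from day 0 to day 3.
B cannot begin until A (finishes day 3, plus 2-day gap → day 5). It runs from day 5 to 5 + 11 = day 16.
C waits on B (finishes day 16, plus 3-day gap → day 19); A (finishes day 3, plus 1-day gap → day 4). The latest of these is day 19, which is the earliest C can start.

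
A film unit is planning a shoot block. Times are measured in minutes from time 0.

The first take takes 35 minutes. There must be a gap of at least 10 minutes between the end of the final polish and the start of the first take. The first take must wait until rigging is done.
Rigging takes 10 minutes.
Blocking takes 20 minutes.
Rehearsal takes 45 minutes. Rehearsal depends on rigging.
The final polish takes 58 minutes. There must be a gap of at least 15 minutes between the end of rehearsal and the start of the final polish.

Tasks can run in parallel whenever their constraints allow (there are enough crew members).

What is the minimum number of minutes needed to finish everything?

173

Blocking can start immediately at minute 0; it finishes at minute 20.
Nothing blocks rigging, so it runs from minute 0 to minute 10.
Rehearsal cannot begin until rigging (finishes minute 10). It runs from minute 10 to 10 + 45 = minute 55.
After rehearsal (finishes minute 55, plus 15-minute gap → minute 70), the final polish can start at minute 70 and finishes at minute 128.
The first take needs all of the final polish (finishes minute 128, plus 10-minute gap → minute 138); rigging (finishes minute 10). That puts its earliest start at minute 138; it finishes at 138 + 35 = minute 173.
All tasks are finished once the last one completes. Finish times: Rigging at 10, Blocking at 20, Rehearsal at 55, The final polish at 128, The first take at 173. The latest is minute 173.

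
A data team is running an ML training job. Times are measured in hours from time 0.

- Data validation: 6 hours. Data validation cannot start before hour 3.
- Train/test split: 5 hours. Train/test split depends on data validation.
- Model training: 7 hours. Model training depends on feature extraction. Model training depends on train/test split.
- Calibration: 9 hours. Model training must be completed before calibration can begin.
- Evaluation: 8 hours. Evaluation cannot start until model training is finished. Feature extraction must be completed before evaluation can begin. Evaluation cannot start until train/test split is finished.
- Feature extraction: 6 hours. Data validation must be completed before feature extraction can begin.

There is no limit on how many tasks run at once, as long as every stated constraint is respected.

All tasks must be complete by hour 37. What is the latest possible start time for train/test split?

Evaluation must finish by hour 37; it takes 8 hours, so it must start by 37 − 8 = hour 29.
Nothing follows calibration; the deadline of hour 37 is its only limit. It must start by 37 − 9 = hour 28.
Model training has several dependents: evaluation (must start by hour 29); calibration (must start by hour 28). The earliest of those limits is hour 28, so model training must start by 28 − 7 = hour 21.
For train/test split: model training (must start by hour 21); evaluation (must start by hour 29). The most restrictive is hour 21; with a 5-hour duration, train/test split must start by hour 16.

16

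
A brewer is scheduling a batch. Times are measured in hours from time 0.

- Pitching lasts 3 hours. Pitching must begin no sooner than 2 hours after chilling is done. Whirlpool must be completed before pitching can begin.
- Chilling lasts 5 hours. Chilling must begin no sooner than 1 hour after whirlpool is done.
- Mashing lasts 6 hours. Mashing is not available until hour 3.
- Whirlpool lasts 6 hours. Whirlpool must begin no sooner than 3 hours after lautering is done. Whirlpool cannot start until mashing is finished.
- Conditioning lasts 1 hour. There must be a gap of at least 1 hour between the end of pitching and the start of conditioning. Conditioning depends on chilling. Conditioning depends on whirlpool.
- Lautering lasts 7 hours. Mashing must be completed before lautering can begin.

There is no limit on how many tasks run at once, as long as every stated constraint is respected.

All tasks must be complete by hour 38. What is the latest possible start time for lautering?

To finish by hour 38, conditioning (duration 1) must start no later than hour 37.
Pitching must finish before conditioning (must start by hour 37, minus 1-hour gap → hour 36). With a 3-hour duration, pitching must start by 36 − 3 = hour 33.
Chilling has several dependents: pitching (must start by hour 33, minus 2-hour gap → hour 31); conditioning (must start by hour 37). The earliest of those limits is hour 31, so chilling must start by 31 − 5 = hour 26.
Whirlpool feeds chilling (must start by hour 26, minus 1-hour gap → hour 25); pitching (must start by hour 33); conditioning (must start by hour 37). Taking the minimum, whirlpool must finish by hour 25 and start by 25 − 6 = hour 19.
Since whirlpool (must start by hour 19, minus 3-hour gap → hour 16) depends on it, lautering must finish by hour 16. Backing off its 7-hour duration gives a latest start of hour 9.

9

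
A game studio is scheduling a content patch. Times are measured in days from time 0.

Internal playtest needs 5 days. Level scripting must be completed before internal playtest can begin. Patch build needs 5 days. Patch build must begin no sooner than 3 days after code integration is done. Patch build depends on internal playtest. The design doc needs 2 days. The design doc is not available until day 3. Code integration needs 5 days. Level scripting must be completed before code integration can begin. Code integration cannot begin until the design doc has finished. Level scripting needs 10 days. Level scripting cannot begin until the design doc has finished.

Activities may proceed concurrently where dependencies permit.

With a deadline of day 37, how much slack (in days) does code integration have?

9

The design doc cannot begin until its own release at day 3. It runs from day 3 to 3 + 2 = day 5.
Level scripting waits on the design doc (finishes day 5), so it starts at day 5 and finishes at 5 + 10 = day 15.
For code integration: level scripting (finishes day 15); the design doc (finishes day 5). Taking the maximum gives a start of day 15, and it finishes at 15 + 5 = day 20.

Working backward from the deadline:
Nothing follows patch build; the deadline of day 37 is its only limit. It must start by 37 − 5 = day 32.
Code integration has to be done before patch build (must start by day 32, minus 3-day gap → day 29). That means finishing by day 29, i.e. starting by 29 − 5 = day 24.
So code integration can start as early as day 15 and as late as day 24, giving 24 − 15 = 9 days of slack.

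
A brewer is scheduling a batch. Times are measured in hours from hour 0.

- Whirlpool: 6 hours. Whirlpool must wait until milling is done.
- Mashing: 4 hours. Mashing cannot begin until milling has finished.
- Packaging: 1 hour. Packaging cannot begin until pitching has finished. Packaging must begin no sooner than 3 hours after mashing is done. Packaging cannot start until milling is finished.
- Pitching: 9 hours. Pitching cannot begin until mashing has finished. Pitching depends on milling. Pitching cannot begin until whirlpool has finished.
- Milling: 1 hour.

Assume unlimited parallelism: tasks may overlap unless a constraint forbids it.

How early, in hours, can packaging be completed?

Milling has no prerequisites, so it starts at hour 0 and finishes at hour 1.
Whirlpool cannot begin until milling (finishes hour 1). It runs from hour 1 to 1 + 6 = hour 7.
After milling (finishes hour 1), mashing can start at hour 1 and finishes at hour 5.
Pitching cannot start until mashing (finishes hour 5); milling (finishes hour 1); whirlpool (finishes hour 7). The controlling bound is hour 7, so pitching finishes at 7 + 9 = hour 16.
For packaging: pitching (finishes hour 16); mashing (finishes hour 5, plus 3-hour gap → hour 8); milling (finishes hour 1). Taking the maximum gives a start of hour 16, and it finishes at 16 + 1 = hour 17.

17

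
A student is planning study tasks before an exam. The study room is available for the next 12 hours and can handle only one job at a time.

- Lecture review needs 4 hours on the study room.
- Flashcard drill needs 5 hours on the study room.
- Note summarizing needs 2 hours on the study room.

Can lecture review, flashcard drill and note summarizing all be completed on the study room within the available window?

Yes

Running back to back, the jobs need 4 + 5 + 2 = 11 hours on the study room.
Since 11 ≤ 12, they fit within the window.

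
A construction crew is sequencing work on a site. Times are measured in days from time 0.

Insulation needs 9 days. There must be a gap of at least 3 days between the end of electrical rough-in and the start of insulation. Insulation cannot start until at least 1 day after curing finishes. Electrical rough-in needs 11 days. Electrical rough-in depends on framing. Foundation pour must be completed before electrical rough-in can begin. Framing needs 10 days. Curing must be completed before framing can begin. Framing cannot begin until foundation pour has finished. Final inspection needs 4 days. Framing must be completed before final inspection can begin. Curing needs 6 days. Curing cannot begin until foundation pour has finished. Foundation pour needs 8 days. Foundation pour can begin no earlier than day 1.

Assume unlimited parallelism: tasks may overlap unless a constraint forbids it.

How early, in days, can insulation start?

After its own release at day 1, foundation pour can start at day 1 and finishes at day 9.
After foundation pour (finishes day 9), curing can start at day 9 and finishes at day 15.
Framing cannot start until curing (finishes day 15); foundation pour (finishes day 9). The controlling bound is day 15, so framing finishes at 15 + 10 = day 25.
Electrical rough-in needs all of framing (finishes day 25); foundation pour (finishes day 9). That puts its earliest start at day 25; it finishes at 25 + 11 = day 36.
Insulation waits on electrical rough-in (finishes day 36, plus 3-day gap → day 39); curing (finishes day 15, plus 1-day gap → day 16). The latest of these is day 39, which is the earliest insulation can start.

39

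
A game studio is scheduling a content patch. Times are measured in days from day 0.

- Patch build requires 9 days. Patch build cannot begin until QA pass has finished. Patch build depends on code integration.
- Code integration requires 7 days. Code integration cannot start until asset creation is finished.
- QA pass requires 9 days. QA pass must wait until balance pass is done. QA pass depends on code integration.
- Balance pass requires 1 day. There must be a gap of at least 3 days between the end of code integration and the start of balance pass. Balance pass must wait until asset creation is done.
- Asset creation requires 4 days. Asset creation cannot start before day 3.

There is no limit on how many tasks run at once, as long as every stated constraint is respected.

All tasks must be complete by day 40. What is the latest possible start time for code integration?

Patch build has no dependents, so it just needs to finish by day 40. Starting by 40 − 9 = day 31 achieves that.
QA pass feeds into patch build (must start by day 31); so QA pass must finish by day 31 and therefore start by day 22.
Balance pass has to be done before QA pass (must start by day 22). That means finishing by day 22, i.e. starting by 22 − 1 = day 21.
Code integration has several dependents: balance pass (must start by day 21, minus 3-day gap → day 18); QA pass (must start by day 22); patch build (must start by day 31). The earliest of those limits is day 18, so code integration must start by 18 − 7 = day 11.

11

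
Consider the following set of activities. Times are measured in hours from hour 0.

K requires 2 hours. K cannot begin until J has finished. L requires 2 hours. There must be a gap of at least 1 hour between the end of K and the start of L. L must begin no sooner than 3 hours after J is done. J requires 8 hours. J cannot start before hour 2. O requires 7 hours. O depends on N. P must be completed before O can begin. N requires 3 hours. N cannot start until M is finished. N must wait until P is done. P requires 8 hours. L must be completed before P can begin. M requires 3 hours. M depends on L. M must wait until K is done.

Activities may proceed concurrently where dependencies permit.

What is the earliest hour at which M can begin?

15

After its own release at hour 2, J can start at hour 2 and finishes at hour 10.
After J (finishes hour 10), K can start at hour 10 and finishes at hour 12.
L has to wait for K (finishes hour 12, plus 1-hour gap → hour 13); J (finishes hour 10, plus 3-hour gap → hour 13). The latest of these is hour 13, so L runs hour 13 to 13 + 2 = hour 15.
M waits on L (finishes hour 15); K (finishes hour 12). The latest of these is hour 15, which is the earliest M can start.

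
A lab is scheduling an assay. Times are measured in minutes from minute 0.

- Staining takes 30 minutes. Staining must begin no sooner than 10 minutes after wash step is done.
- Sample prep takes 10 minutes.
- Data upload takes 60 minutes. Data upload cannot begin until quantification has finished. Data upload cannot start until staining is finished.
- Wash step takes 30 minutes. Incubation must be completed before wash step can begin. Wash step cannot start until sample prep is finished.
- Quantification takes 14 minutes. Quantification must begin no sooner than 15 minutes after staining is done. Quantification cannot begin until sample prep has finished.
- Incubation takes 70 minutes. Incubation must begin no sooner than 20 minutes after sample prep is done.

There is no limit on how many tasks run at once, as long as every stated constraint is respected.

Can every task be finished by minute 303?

Nothing blocks sample prep, so it runs from minute 0 to minute 10.
Incubation waits on sample prep (finishes minute 10, plus 20-minute gap → minute 30), so it starts at minute 30 and finishes at 30 + 70 = minute 100.
For wash step: incubation (finishes minute 100); sample prep (finishes minute 10). Taking the maximum gives a start of minute 100, and it finishes at 100 + 30 = minute 130.
After wash step (finishes minute 130, plus 10-minute gap → minute 140), staining can start at minute 140 and finishes at minute 170.
Quantification needs all of staining (finishes minute 170, plus 15-minute gap → minute 185); sample prep (finishes minute 10). That puts its earliest start at minute 185; it finishes at 185 + 14 = minute 199.
Data upload has to wait for quantification (finishes minute 199); staining (finishes minute 170). The latest of these is minute 199, so data upload runs minute 199 to 199 + 60 = minute 259.
Every task is finished by minute 259, which is no later than the deadline of 303, so the schedule is feasible.

Yes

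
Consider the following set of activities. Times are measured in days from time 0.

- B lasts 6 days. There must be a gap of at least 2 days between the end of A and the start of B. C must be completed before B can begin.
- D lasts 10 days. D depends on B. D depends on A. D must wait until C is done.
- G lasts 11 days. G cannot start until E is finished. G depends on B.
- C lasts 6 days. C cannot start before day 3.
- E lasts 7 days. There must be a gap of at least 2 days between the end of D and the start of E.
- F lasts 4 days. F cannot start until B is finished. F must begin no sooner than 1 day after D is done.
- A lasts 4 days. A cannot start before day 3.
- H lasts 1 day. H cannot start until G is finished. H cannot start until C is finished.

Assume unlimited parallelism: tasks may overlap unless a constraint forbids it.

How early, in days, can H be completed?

46

After its own release at day 3, C can start at day 3 and finishes at day 9.
A waits on its own release at day 3, so it starts at day 3 and finishes at 3 + 4 = day 7.
For B: A (finishes day 7, plus 2-day gap → day 9); C (finishes day 9). Taking the maximum gives a start of day 9, and it finishes at 9 + 6 = day 15.
D cannot start until B (finishes day 15); A (finishes day 7); C (finishes day 9). The controlling bound is day 15, so D finishes at 15 + 10 = day 25.
After D (finishes day 25, plus 2-day gap → day 27), E can start at day 27 and finishes at day 34.
G cannot start until E (finishes day 34); B (finishes day 15). The controlling bound is day 34, so G finishes at 34 + 11 = day 45.
For H: G (finishes day 45); C (finishes day 9). Taking the maximum gives a start of day 45, and it finishes at 45 + 1 = day 46.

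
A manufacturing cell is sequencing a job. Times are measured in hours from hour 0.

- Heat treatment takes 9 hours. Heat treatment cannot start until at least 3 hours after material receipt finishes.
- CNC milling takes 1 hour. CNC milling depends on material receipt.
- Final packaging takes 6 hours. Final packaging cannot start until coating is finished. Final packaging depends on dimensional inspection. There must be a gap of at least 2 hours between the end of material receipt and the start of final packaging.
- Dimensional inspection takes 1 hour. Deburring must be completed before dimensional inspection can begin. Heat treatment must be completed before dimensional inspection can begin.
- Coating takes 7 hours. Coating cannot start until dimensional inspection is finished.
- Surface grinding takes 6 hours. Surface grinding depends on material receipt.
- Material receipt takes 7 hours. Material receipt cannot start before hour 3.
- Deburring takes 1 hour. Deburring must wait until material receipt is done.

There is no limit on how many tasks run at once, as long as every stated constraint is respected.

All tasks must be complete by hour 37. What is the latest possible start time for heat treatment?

14

Final packaging has no dependents, so it just needs to finish by hour 37. Starting by 37 − 6 = hour 31 achieves that.
Coating feeds into final packaging (must start by hour 31); so coating must finish by hour 31 and therefore start by hour 24.
For dimensional inspection: coating (must start by hour 24); final packaging (must start by hour 31). The most restrictive is hour 24; with a 1-hour duration, dimensional inspection must start by hour 23.
Heat treatment feeds into dimensional inspection (must start by hour 23); so heat treatment must finish by hour 23 and therefore start by hour 14.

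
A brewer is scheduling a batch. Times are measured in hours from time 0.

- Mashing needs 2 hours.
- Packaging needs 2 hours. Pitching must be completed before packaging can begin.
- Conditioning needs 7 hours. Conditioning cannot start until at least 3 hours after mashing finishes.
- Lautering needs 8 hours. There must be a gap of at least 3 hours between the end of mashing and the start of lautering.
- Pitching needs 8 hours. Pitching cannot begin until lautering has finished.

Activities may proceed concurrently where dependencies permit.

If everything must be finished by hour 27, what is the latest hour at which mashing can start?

4

To finish by hour 27, packaging (duration 2) must start no later than hour 25.
Pitching has to be done before packaging (must start by hour 25). That means finishing by hour 25, i.e. starting by 25 − 8 = hour 17.
Lautering has to be done before pitching (must start by hour 17). That means finishing by hour 17, i.e. starting by 17 − 8 = hour 9.
To finish by hour 27, conditioning (duration 7) must start no later than hour 20.
Mashing has several dependents: lautering (must start by hour 9, minus 3-hour gap → hour 6); conditioning (must start by hour 20, minus 3-hour gap → hour 17). The earliest of those limits is hour 6, so mashing must start by 6 − 2 = hour 4.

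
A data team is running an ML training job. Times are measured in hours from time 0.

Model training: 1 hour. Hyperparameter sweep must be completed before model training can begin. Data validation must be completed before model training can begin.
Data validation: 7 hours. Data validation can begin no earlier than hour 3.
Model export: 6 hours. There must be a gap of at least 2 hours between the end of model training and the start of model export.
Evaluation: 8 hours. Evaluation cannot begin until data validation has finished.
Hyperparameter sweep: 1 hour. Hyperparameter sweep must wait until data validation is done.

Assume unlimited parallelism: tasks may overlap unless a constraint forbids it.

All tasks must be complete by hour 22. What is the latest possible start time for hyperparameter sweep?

Model export has no dependents, so it just needs to finish by hour 22. Starting by 22 − 6 = hour 16 achieves that.
Model training feeds into model export (must start by hour 16, minus 2-hour gap → hour 14); so model training must finish by hour 14 and therefore start by hour 13.
Hyperparameter sweep feeds into model training (must start by hour 13); so hyperparameter sweep must finish by hour 13 and therefore start by hour 12.

12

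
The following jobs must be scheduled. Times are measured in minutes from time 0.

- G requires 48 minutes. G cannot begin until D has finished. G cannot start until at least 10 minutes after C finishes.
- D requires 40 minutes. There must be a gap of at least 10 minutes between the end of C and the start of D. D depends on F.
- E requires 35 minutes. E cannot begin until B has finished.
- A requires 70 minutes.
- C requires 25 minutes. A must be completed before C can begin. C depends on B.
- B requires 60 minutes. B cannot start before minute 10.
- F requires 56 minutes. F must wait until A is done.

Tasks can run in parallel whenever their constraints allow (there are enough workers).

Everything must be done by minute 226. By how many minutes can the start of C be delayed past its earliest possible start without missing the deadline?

B cannot begin until its own release at minute 10. It runs from minute 10 to 10 + 60 = minute 70.
Nothing blocks A, so it runs from minute 0 to minute 70.
C has to wait for A (finishes minute 70); B (finishes minute 70). The latest of these is minute 70, so C runs minute 70 to 70 + 25 = minute 95.

Working backward from the deadline:
G has no dependents, so it just needs to finish by minute 226. Starting by 226 − 48 = minute 178 achieves that.
D must finish before G (must start by minute 178). With a 40-minute duration, D must start by 178 − 40 = minute 138.
C feeds D (must start by minute 138, minus 10-minute gap → minute 128); G (must start by minute 178, minus 10-minute gap → minute 168). Taking the minimum, C must finish by minute 128 and start by 128 − 25 = minute 103.
So C can start as early as minute 70 and as late as minute 103, giving 103 − 70 = 33 minutes of slack.

33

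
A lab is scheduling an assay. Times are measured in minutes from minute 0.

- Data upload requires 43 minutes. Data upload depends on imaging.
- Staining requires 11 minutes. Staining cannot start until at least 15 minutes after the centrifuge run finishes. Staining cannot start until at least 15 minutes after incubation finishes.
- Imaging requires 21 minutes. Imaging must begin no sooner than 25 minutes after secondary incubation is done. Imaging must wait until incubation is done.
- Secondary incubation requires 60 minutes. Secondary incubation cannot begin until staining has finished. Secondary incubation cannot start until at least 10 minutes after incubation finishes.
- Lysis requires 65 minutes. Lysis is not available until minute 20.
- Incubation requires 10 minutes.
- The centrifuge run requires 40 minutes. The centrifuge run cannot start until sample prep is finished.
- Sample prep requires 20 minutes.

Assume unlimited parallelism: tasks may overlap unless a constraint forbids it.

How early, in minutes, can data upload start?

Incubation has no prerequisites, so it starts at minute 0 and finishes at minute 10.
Nothing blocks sample prep, so it runs from minute 0 to minute 20.
The centrifuge run waits on sample prep (finishes minute 20), so it starts at minute 20 and finishes at 20 + 40 = minute 60.
Staining has to wait for the centrifuge run (finishes minute 60, plus 15-minute gap → minute 75); incubation (finishes minute 10, plus 15-minute gap → minute 25). The latest of these is minute 75, so staining runs minute 75 to 75 + 11 = minute 86.
For secondary incubation: staining (finishes minute 86); incubation (finishes minute 10, plus 10-minute gap → minute 20). Taking the maximum gives a start of minute 86, and it finishes at 86 + 60 = minute 146.
Imaging has to wait for secondary incubation (finishes minute 146, plus 25-minute gap → minute 171); incubation (finishes minute 10). The latest of these is minute 171, so imaging runs minute 171 to 171 + 21 = minute 192.
Data upload waits on imaging (finishes minute 192), so the earliest it can start is minute 192.

192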